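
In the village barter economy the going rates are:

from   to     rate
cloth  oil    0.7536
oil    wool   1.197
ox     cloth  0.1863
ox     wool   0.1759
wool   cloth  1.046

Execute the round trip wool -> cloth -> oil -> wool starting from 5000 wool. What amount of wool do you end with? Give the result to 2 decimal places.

5000 wool × 1.046 = 5230 cloth
5230 cloth × 0.7536 = 3941.328 oil
3941.328 oil × 1.197 = 4717.769616 wool

4717.77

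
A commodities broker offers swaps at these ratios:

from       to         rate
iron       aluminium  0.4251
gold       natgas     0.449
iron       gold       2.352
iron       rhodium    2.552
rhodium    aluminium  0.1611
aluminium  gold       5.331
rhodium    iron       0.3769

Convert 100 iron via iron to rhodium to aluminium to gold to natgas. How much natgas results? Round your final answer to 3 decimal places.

98.408

100 iron × 2.552 = 255.2 rhodium
255.2 rhodium × 0.1611 = 41.11272 aluminium
41.11272 aluminium × 5.331 = 219.17191032 gold
219.17191032 gold × 0.449 = 98.40818773368 natgas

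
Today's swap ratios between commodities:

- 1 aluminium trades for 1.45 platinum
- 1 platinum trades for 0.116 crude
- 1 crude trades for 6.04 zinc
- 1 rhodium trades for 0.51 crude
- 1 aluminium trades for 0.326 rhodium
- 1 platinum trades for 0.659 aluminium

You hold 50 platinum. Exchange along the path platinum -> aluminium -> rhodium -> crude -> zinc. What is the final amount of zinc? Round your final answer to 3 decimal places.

50 platinum × 0.659 = 32.95 aluminium
32.95 aluminium × 0.326 = 10.7417 rhodium
10.7417 rhodium × 0.51 = 5.478267 crude
5.478267 crude × 6.04 = 33.08873268 zinc

33.089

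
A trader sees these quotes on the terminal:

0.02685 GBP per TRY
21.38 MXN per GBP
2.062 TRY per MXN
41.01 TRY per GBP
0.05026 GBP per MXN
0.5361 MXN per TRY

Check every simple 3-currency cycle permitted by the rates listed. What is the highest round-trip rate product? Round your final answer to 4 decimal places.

TRY→GBP→MXN→TRY: 0.02685 × 21.38 × 2.062 = 1.18370
TRY→MXN→GBP→TRY: 0.5361 × 0.05026 × 41.01 = 1.10499
Maximum is TRY→GBP→MXN→TRY at 1.1837; arbitrage exists.

1.1837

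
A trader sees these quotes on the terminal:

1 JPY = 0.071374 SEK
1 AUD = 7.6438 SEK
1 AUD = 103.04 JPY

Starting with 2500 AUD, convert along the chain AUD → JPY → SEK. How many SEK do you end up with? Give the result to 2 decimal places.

18385.94

2500 AUD × 103.04 = 257600 JPY
257600 JPY × 0.071374 = 18385.9424 SEK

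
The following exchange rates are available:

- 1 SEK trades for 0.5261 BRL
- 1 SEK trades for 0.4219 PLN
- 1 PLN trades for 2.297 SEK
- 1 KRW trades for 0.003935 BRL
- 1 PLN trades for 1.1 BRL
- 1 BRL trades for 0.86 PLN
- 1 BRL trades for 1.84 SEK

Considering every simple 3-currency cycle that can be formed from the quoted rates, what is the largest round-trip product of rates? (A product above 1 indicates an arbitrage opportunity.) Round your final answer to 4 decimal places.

1.0393

PLN→SEK→BRL→PLN: 2.297 × 0.5261 × 0.86 = 1.03927
PLN→BRL→SEK→PLN: 1.1 × 1.84 × 0.4219 = 0.85393
Maximum is PLN→SEK→BRL→PLN at 1.0393; arbitrage exists.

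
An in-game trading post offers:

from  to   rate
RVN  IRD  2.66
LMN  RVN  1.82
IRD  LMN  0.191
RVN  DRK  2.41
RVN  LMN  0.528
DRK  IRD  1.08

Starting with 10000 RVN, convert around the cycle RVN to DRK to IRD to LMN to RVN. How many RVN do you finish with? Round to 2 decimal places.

9047.85

10000 RVN × 2.41 = 24100 DRK
24100 DRK × 1.08 = 26028 IRD
26028 IRD × 0.191 = 4971.348 LMN
4971.348 LMN × 1.82 = 9047.85336 RVN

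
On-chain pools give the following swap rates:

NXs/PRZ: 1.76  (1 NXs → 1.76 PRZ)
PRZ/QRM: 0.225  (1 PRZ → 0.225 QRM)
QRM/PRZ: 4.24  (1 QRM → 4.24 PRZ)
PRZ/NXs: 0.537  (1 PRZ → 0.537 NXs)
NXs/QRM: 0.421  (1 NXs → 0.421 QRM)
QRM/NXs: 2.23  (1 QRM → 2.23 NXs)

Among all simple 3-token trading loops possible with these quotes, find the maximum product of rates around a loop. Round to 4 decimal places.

0.9586

NXs→QRM→PRZ→NXs: 0.421 × 4.24 × 0.537 = 0.95857
NXs→PRZ→QRM→NXs: 1.76 × 0.225 × 2.23 = 0.88308
Maximum is NXs→QRM→PRZ→NXs at 0.9586; no arbitrage — every cycle loses value.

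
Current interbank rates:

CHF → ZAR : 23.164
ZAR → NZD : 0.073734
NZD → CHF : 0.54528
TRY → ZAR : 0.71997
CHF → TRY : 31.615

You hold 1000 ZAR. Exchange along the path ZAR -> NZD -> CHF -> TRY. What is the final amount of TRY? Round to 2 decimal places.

1000 ZAR × 0.073734 = 73.734 NZD
73.734 NZD × 0.54528 = 40.20567552 CHF
40.20567552 CHF × 31.615 = 1271.1024315648 TRY

1271.10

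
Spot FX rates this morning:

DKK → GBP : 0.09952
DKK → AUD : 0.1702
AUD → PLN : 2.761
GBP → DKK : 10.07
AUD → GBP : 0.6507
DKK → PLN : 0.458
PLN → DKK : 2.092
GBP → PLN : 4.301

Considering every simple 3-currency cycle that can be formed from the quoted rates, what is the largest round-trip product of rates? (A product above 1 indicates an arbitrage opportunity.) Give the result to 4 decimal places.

AUD→GBP→DKK→AUD: 0.6507 × 10.07 × 0.1702 = 1.11524
AUD→PLN→DKK→AUD: 2.761 × 2.092 × 0.1702 = 0.98308
PLN→DKK→GBP→PLN: 2.092 × 0.09952 × 4.301 = 0.89545
Maximum is AUD→GBP→DKK→AUD at 1.1152; arbitrage exists.

1.1152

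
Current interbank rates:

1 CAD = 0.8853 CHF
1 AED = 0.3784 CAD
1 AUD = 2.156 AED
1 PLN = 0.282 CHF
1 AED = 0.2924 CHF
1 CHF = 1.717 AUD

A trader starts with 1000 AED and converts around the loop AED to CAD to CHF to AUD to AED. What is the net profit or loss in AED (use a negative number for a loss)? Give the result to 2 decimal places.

1000 AED × 0.3784 = 378.4 CAD
378.4 CAD × 0.8853 = 334.99752 CHF
334.99752 CHF × 1.717 = 575.19074184 AUD
575.19074184 AUD × 2.156 = 1240.11123940704 AED
Net change: 1240.11123940704 − 1000 = 240.11123940704 AED

240.11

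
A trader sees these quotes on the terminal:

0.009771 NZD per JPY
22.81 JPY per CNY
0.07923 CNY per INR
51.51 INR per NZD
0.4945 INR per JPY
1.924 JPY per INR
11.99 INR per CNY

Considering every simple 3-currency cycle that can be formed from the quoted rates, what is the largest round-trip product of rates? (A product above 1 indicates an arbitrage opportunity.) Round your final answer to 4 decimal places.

0.9684

JPY→NZD→INR→JPY: 0.009771 × 51.51 × 1.924 = 0.96836
JPY→INR→CNY→JPY: 0.4945 × 0.07923 × 22.81 = 0.89368
Maximum is JPY→NZD→INR→JPY at 0.9684; no arbitrage — every cycle loses value.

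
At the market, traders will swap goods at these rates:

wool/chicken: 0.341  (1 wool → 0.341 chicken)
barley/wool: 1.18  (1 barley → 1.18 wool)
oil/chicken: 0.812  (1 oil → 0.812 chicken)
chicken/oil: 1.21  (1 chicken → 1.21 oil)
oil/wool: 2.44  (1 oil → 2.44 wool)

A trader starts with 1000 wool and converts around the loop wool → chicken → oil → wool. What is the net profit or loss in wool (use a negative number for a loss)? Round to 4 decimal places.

6.7684

1000 wool × 0.341 = 341 chicken
341 chicken × 1.21 = 412.61 oil
412.61 oil × 2.44 = 1006.7684 wool
Net change: 1006.7684 − 1000 = 6.7684 wool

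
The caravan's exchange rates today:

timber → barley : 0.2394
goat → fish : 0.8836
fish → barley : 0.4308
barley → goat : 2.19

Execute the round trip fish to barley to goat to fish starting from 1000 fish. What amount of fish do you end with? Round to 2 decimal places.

833.63

1000 fish × 0.4308 = 430.8 barley
430.8 barley × 2.19 = 943.452 goat
943.452 goat × 0.8836 = 833.6341872 fish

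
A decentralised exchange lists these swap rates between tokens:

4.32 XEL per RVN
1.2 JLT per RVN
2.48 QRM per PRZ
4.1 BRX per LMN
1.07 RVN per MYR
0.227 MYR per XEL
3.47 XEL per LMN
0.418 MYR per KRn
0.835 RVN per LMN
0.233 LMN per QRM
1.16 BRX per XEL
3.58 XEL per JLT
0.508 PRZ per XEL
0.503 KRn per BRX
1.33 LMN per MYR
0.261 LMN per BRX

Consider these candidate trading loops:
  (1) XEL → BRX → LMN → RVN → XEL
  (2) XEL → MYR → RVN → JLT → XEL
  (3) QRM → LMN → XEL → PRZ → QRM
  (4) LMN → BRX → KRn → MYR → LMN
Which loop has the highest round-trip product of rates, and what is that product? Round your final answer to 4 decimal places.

1.1465

(1) 1.16 × 0.261 × 0.835 × 4.32 = 1.09212
(2) 0.227 × 1.07 × 1.2 × 3.58 = 1.04346
(3) 0.233 × 3.47 × 0.508 × 2.48 = 1.01859
(4) 4.1 × 0.503 × 0.418 × 1.33 = 1.14652
Highest is cycle (4) at 1.1465 (>1, arbitrage).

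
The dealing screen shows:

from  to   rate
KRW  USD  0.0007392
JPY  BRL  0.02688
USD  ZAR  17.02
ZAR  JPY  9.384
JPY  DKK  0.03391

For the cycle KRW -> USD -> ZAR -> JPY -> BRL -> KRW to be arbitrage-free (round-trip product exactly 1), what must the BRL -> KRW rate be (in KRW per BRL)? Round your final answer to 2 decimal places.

315.11

Known legs of the cycle: 0.0007392 × 17.02 × 9.384 × 0.02688 = 0.00317350200803328
For no arbitrage the full-cycle product must be 1, so the missing rate is 1 / 0.00317350200803328 ≈ 315.1093.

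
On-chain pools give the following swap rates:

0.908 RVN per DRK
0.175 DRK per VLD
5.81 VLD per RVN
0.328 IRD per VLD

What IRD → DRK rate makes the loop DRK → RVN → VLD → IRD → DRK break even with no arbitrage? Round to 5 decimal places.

Known legs of the cycle: 0.908 × 5.81 × 0.328 = 1.73035744
For no arbitrage the full-cycle product must be 1, so the missing rate is 1 / 1.73035744 ≈ 0.5779153.

0.57792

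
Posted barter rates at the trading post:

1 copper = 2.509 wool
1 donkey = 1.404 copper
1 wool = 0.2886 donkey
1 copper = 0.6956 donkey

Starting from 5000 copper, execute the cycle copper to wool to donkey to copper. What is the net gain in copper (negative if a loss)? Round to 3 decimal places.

83.164

5000 copper × 2.509 = 12545 wool
12545 wool × 0.2886 = 3620.487 donkey
3620.487 donkey × 1.404 = 5083.163748 copper
Net change: 5083.163748 − 5000 = 83.163748 copper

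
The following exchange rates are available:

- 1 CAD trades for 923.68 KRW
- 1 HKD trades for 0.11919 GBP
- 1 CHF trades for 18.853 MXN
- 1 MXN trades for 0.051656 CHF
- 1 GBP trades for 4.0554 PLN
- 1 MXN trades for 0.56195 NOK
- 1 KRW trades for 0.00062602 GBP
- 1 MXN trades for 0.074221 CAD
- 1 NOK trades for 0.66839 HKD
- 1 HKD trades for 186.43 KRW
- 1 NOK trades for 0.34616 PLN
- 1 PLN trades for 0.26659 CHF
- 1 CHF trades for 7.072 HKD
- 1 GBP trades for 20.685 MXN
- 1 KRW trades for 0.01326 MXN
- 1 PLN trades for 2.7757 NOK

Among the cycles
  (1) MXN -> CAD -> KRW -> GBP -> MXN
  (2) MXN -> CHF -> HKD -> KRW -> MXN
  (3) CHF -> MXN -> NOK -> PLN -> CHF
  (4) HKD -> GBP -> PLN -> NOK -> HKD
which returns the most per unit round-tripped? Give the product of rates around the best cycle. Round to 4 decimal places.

0.9777

(1) 0.074221 × 923.68 × 0.00062602 × 20.685 = 0.88775
(2) 0.051656 × 7.072 × 186.43 × 0.01326 = 0.90307
(3) 18.853 × 0.56195 × 0.34616 × 0.26659 = 0.97768
(4) 0.11919 × 4.0554 × 2.7757 × 0.66839 = 0.89676
Highest is cycle (3) at 0.9777 (≤1, no arbitrage).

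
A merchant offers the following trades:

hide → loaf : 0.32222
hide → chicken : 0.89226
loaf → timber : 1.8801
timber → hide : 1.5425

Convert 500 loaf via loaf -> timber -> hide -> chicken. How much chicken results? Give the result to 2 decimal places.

500 loaf × 1.8801 = 940.05 timber
940.05 timber × 1.5425 = 1450.027125 hide
1450.027125 hide × 0.89226 = 1293.8012025525 chicken

1293.80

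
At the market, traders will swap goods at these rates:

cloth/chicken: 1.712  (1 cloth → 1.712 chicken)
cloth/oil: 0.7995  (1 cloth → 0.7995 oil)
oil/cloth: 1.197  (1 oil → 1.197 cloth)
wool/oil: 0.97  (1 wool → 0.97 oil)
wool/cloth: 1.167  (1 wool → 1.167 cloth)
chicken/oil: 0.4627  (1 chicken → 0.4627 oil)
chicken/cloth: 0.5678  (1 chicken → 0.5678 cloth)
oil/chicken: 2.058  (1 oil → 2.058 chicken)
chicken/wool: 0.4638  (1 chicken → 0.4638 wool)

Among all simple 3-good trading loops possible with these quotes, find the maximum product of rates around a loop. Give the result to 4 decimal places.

0.9482

oil→cloth→chicken→oil: 1.197 × 1.712 × 0.4627 = 0.94819
oil→chicken→cloth→oil: 2.058 × 0.5678 × 0.7995 = 0.93424
cloth→chicken→wool→cloth: 1.712 × 0.4638 × 1.167 = 0.92663
oil→chicken→wool→oil: 2.058 × 0.4638 × 0.97 = 0.92587
Maximum is oil→cloth→chicken→oil at 0.9482; no arbitrage — every cycle loses value.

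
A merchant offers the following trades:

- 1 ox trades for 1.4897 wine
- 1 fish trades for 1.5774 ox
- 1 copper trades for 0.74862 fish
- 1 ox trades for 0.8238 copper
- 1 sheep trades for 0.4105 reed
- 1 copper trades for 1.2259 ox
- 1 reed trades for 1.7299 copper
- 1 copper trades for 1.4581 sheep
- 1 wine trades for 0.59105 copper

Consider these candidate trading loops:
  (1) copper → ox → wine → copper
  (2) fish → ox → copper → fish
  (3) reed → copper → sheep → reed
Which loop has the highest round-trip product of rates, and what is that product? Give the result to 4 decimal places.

1.0794

(1) 1.2259 × 1.4897 × 0.59105 = 1.07939
(2) 1.5774 × 0.8238 × 0.74862 = 0.97280
(3) 1.7299 × 1.4581 × 0.4105 = 1.03543
Highest is cycle (1) at 1.0794 (>1, arbitrage).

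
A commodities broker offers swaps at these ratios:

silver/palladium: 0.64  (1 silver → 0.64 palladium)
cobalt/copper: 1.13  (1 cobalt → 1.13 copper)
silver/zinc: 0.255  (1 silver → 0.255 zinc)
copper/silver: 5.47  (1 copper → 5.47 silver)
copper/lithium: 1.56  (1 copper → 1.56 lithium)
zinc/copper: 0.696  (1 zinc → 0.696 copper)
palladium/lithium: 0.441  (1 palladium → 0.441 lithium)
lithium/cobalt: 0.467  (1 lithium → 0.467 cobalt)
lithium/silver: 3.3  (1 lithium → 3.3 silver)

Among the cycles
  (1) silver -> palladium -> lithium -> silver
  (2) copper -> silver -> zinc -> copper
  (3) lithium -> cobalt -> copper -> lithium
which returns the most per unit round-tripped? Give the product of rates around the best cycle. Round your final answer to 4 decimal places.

(1) 0.64 × 0.441 × 3.3 = 0.93139
(2) 5.47 × 0.255 × 0.696 = 0.97082
(3) 0.467 × 1.13 × 1.56 = 0.82323
Highest is cycle (2) at 0.9708 (≤1, no arbitrage).

0.9708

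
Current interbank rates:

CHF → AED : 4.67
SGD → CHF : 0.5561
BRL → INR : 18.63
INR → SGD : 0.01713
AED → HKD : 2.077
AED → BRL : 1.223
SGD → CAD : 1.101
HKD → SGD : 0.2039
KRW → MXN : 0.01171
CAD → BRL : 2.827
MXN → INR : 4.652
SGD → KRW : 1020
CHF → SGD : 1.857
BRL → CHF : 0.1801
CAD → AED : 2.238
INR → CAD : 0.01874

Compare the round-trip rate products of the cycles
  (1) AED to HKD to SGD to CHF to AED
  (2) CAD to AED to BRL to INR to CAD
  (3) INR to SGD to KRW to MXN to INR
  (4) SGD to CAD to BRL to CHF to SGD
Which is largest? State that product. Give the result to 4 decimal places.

(1) 2.077 × 0.2039 × 0.5561 × 4.67 = 1.09982
(2) 2.238 × 1.223 × 18.63 × 0.01874 = 0.95558
(3) 0.01713 × 1020 × 0.01171 × 4.652 = 0.95182
(4) 1.101 × 2.827 × 0.1801 × 1.857 = 1.04097
Highest is cycle (1) at 1.0998 (>1, arbitrage).

1.0998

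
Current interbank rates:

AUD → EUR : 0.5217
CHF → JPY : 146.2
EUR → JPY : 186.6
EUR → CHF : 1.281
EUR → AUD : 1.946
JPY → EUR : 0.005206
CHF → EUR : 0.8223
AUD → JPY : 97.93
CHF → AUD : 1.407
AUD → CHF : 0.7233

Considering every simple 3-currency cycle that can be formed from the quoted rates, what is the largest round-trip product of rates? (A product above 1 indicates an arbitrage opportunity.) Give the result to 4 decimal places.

AUD→CHF→EUR→AUD: 0.7233 × 0.8223 × 1.946 = 1.15742
AUD→JPY→EUR→AUD: 97.93 × 0.005206 × 1.946 = 0.99212
EUR→CHF→JPY→EUR: 1.281 × 146.2 × 0.005206 = 0.97499
AUD→EUR→CHF→AUD: 0.5217 × 1.281 × 1.407 = 0.94029
Maximum is AUD→CHF→EUR→AUD at 1.1574; arbitrage exists.

1.1574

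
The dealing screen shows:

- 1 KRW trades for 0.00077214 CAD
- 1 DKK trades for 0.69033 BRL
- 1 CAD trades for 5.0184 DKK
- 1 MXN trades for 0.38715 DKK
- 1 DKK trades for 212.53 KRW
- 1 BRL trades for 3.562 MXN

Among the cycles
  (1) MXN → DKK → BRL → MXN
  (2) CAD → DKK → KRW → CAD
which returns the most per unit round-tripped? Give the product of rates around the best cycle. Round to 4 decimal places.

0.9520

(1) 0.38715 × 0.69033 × 3.562 = 0.95198
(2) 5.0184 × 212.53 × 0.00077214 = 0.82353
Highest is cycle (1) at 0.9520 (≤1, no arbitrage).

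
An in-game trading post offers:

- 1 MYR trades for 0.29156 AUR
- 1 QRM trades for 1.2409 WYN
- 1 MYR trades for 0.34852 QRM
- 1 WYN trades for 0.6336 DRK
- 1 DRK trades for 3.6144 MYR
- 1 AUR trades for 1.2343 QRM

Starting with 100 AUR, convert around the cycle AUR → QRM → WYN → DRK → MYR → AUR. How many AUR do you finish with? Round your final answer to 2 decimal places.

102.27

100 AUR × 1.2343 = 123.43 QRM
123.43 QRM × 1.2409 = 153.164287 WYN
153.164287 WYN × 0.6336 = 97.0448922432 DRK
97.0448922432 DRK × 3.6144 = 350.75905852382208 MYR
350.75905852382208 MYR × 0.29156 = 102.2673111032055656448 AUR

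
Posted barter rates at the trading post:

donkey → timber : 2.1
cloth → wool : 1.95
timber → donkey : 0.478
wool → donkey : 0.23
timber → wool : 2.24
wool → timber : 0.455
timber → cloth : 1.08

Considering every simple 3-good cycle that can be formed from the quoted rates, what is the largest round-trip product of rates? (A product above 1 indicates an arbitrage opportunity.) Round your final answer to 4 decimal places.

1.0819

timber→wool→donkey→timber: 2.24 × 0.23 × 2.1 = 1.08192
cloth→wool→timber→cloth: 1.95 × 0.455 × 1.08 = 0.95823
Maximum is timber→wool→donkey→timber at 1.0819; arbitrage exists.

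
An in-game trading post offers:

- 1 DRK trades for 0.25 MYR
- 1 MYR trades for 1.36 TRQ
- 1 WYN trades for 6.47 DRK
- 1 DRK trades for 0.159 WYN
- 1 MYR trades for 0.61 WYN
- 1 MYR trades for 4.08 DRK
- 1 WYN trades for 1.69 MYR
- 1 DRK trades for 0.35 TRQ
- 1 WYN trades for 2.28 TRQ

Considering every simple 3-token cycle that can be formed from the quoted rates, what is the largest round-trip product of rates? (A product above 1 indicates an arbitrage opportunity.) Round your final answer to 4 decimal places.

MYR→DRK→WYN→MYR: 4.08 × 0.159 × 1.69 = 1.09634
MYR→WYN→DRK→MYR: 0.61 × 6.47 × 0.25 = 0.98668
Maximum is MYR→DRK→WYN→MYR at 1.0963; arbitrage exists.

1.0963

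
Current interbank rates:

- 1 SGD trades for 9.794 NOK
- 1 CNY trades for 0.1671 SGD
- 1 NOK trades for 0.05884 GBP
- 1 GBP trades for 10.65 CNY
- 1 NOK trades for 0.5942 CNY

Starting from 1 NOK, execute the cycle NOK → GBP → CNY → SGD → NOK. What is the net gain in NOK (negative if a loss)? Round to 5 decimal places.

0.02555

1 NOK × 0.05884 = 0.05884 GBP
0.05884 GBP × 10.65 = 0.626646 CNY
0.626646 CNY × 0.1671 = 0.1047125466 SGD
0.1047125466 SGD × 9.794 = 1.0255546814004 NOK
Net change: 1.0255546814004 − 1 = 0.0255546814004 NOK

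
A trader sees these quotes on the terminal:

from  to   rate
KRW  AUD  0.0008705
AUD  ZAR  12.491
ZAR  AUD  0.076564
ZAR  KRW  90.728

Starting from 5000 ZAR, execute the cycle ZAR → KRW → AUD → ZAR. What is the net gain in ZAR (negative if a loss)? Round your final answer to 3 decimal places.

-67.384

5000 ZAR × 90.728 = 453640 KRW
453640 KRW × 0.0008705 = 394.89362 AUD
394.89362 AUD × 12.491 = 4932.61620742 ZAR
Net change: 4932.61620742 − 5000 = -67.38379258 ZAR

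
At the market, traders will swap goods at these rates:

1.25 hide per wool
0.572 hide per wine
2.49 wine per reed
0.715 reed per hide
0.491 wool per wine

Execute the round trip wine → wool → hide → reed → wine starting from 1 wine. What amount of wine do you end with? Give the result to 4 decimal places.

1 wine × 0.491 = 0.491 wool
0.491 wool × 1.25 = 0.61375 hide
0.61375 hide × 0.715 = 0.43883125 reed
0.43883125 reed × 2.49 = 1.0926898125 wine

1.0927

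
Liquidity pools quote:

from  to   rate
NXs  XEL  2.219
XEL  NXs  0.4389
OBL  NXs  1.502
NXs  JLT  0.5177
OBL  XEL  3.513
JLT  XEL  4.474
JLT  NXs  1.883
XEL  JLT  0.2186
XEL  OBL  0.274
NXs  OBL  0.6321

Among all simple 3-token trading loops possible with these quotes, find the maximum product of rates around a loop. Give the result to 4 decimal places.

NXs→JLT→XEL→NXs: 0.5177 × 4.474 × 0.4389 = 1.01658
NXs→OBL→XEL→NXs: 0.6321 × 3.513 × 0.4389 = 0.97461
NXs→XEL→JLT→NXs: 2.219 × 0.2186 × 1.883 = 0.91339
NXs→XEL→OBL→NXs: 2.219 × 0.274 × 1.502 = 0.91323
Maximum is NXs→JLT→XEL→NXs at 1.0166; arbitrage exists.

1.0166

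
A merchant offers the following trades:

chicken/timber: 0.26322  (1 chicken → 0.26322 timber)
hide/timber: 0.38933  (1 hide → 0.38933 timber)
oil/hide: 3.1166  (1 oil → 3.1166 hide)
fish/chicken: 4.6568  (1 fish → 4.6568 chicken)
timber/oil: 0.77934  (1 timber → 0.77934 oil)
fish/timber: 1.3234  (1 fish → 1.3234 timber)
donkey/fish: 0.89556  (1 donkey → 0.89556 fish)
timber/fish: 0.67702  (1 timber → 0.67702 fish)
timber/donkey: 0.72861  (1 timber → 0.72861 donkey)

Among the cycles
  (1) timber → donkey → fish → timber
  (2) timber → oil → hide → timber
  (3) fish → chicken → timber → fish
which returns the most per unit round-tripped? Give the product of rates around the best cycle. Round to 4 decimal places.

0.9456

(1) 0.72861 × 0.89556 × 1.3234 = 0.86354
(2) 0.77934 × 3.1166 × 0.38933 = 0.94564
(3) 4.6568 × 0.26322 × 0.67702 = 0.82987
Highest is cycle (2) at 0.9456 (≤1, no arbitrage).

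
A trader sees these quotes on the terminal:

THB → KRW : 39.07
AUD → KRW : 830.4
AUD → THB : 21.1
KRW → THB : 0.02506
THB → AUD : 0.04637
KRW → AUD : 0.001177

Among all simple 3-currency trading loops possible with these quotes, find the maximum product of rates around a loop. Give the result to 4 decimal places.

0.9703

THB→KRW→AUD→THB: 39.07 × 0.001177 × 21.1 = 0.97029
THB→AUD→KRW→THB: 0.04637 × 830.4 × 0.02506 = 0.96495
Maximum is THB→KRW→AUD→THB at 0.9703; no arbitrage — every cycle loses value.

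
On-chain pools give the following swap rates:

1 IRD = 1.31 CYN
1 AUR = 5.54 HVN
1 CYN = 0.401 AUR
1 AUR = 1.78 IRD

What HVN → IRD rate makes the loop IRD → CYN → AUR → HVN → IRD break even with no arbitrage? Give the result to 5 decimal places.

Known legs of the cycle: 1.31 × 0.401 × 5.54 = 2.9102174
For no arbitrage the full-cycle product must be 1, so the missing rate is 1 / 2.9102174 ≈ 0.3436169.

0.34362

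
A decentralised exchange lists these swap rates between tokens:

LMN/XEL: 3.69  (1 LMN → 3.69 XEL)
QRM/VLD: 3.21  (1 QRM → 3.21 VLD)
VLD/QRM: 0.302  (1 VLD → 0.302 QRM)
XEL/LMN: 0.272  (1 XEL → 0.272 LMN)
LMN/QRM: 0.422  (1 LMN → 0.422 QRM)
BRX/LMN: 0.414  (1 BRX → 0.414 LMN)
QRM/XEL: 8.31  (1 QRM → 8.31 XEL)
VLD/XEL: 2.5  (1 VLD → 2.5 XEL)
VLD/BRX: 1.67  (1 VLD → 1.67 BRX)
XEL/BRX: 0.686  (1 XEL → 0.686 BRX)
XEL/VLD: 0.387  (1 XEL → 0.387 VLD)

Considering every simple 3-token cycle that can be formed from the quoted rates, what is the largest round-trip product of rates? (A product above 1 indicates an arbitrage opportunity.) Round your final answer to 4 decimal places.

1.0480

XEL→BRX→LMN→XEL: 0.686 × 0.414 × 3.69 = 1.04797
XEL→VLD→QRM→XEL: 0.387 × 0.302 × 8.31 = 0.97122
XEL→LMN→QRM→XEL: 0.272 × 0.422 × 8.31 = 0.95386
Maximum is XEL→BRX→LMN→XEL at 1.0480; arbitrage exists.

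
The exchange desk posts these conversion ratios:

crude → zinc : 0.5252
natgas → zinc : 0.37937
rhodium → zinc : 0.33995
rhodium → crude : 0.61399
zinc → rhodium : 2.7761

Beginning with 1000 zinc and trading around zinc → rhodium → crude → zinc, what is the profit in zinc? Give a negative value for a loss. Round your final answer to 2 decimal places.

-104.80

1000 zinc × 2.7761 = 2776.1 rhodium
2776.1 rhodium × 0.61399 = 1704.497639 crude
1704.497639 crude × 0.5252 = 895.2021600028 zinc
Net change: 895.2021600028 − 1000 = -104.7978399972 zinc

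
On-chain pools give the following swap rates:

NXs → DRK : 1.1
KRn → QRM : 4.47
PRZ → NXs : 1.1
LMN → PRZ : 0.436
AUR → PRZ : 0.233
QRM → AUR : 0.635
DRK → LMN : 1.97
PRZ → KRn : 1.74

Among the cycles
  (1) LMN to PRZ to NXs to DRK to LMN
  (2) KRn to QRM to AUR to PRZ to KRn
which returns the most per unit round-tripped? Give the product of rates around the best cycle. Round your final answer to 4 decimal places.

(1) 0.436 × 1.1 × 1.1 × 1.97 = 1.03929
(2) 4.47 × 0.635 × 0.233 × 1.74 = 1.15076
Highest is cycle (2) at 1.1508 (>1, arbitrage).

1.1508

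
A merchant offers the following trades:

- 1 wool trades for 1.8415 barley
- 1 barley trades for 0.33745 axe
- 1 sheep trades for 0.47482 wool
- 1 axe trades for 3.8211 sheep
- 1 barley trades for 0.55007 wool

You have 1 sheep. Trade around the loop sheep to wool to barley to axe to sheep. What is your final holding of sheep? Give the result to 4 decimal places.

1.1275

1 sheep × 0.47482 = 0.47482 wool
0.47482 wool × 1.8415 = 0.87438103 barley
0.87438103 barley × 0.33745 = 0.2950598785735 axe
0.2950598785735 axe × 3.8211 = 1.12745330201720085 sheep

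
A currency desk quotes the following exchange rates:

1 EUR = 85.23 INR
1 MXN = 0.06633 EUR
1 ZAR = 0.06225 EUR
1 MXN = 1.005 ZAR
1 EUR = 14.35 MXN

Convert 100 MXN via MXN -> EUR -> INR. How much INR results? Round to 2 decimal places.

100 MXN × 0.06633 = 6.633 EUR
6.633 EUR × 85.23 = 565.33059 INR

565.33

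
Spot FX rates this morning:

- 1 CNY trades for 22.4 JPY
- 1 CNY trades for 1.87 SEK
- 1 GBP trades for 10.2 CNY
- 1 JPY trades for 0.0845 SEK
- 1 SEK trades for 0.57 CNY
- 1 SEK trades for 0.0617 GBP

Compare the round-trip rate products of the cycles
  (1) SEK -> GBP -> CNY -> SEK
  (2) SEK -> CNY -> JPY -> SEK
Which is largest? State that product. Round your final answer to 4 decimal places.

1.1769

(1) 0.0617 × 10.2 × 1.87 = 1.17687
(2) 0.57 × 22.4 × 0.0845 = 1.07890
Highest is cycle (1) at 1.1769 (>1, arbitrage).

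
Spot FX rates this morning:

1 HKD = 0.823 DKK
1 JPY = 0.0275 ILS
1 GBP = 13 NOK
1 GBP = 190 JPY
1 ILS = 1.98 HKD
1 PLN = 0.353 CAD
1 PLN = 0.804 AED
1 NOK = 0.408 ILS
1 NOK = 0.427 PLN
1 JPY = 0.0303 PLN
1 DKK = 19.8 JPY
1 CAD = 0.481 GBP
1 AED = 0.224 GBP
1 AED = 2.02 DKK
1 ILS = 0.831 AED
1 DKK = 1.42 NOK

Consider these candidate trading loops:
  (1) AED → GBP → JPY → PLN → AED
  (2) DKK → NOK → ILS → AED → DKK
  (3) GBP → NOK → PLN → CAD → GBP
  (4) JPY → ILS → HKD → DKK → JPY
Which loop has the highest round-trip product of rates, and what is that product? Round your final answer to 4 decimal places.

1.0368

(1) 0.224 × 190 × 0.0303 × 0.804 = 1.03681
(2) 1.42 × 0.408 × 0.831 × 2.02 = 0.97253
(3) 13 × 0.427 × 0.353 × 0.481 = 0.94252
(4) 0.0275 × 1.98 × 0.823 × 19.8 = 0.88728
Highest is cycle (1) at 1.0368 (>1, arbitrage).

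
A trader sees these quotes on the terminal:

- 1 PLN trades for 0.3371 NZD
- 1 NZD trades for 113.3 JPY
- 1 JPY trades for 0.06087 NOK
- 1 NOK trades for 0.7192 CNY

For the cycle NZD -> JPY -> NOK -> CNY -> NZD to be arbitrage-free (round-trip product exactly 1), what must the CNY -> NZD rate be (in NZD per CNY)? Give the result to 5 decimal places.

0.20161

Known legs of the cycle: 113.3 × 0.06087 × 0.7192 = 4.9600138632
For no arbitrage the full-cycle product must be 1, so the missing rate is 1 / 4.9600138632 ≈ 0.2016123.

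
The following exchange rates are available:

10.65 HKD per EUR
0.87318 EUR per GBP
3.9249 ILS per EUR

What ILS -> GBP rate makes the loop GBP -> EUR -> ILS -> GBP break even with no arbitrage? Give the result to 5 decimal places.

Known legs of the cycle: 0.87318 × 3.9249 = 3.427144182
For no arbitrage the full-cycle product must be 1, so the missing rate is 1 / 3.427144182 ≈ 0.2917881.

0.29179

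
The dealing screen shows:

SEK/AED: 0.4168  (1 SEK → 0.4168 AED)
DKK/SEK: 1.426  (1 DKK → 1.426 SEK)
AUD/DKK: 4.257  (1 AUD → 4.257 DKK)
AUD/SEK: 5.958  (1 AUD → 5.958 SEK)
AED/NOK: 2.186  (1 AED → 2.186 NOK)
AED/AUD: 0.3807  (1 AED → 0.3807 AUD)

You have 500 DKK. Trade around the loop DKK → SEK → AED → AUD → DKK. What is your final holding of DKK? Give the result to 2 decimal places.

481.62

500 DKK × 1.426 = 713 SEK
713 SEK × 0.4168 = 297.1784 AED
297.1784 AED × 0.3807 = 113.13581688 AUD
113.13581688 AUD × 4.257 = 481.61917245816 DKK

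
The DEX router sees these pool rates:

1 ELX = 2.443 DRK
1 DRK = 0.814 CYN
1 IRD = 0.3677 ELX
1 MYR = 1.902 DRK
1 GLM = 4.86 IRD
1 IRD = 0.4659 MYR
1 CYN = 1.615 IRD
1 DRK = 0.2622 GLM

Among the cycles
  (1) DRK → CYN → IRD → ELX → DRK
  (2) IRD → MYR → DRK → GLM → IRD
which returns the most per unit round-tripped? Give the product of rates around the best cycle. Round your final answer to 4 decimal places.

(1) 0.814 × 1.615 × 0.3677 × 2.443 = 1.18090
(2) 0.4659 × 1.902 × 0.2622 × 4.86 = 1.12920
Highest is cycle (1) at 1.1809 (>1, arbitrage).

1.1809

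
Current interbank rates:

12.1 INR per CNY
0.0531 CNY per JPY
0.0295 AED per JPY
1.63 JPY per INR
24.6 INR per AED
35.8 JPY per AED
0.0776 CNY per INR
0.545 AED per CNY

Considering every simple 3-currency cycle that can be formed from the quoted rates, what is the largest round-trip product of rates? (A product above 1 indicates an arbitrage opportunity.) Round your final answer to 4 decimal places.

AED→INR→JPY→AED: 24.6 × 1.63 × 0.0295 = 1.18289
INR→JPY→CNY→INR: 1.63 × 0.0531 × 12.1 = 1.04729
AED→INR→CNY→AED: 24.6 × 0.0776 × 0.545 = 1.04038
AED→JPY→CNY→AED: 35.8 × 0.0531 × 0.545 = 1.03603
Maximum is AED→INR→JPY→AED at 1.1829; arbitrage exists.

1.1829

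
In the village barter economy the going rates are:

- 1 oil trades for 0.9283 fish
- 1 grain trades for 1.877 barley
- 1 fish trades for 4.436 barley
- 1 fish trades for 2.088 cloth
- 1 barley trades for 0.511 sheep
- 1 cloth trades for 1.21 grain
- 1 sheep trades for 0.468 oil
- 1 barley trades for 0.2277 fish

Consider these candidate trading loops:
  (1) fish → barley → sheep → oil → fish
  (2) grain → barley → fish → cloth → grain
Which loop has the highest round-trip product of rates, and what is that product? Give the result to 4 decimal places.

(1) 4.436 × 0.511 × 0.468 × 0.9283 = 0.98480
(2) 1.877 × 0.2277 × 2.088 × 1.21 = 1.07980
Highest is cycle (2) at 1.0798 (>1, arbitrage).

1.0798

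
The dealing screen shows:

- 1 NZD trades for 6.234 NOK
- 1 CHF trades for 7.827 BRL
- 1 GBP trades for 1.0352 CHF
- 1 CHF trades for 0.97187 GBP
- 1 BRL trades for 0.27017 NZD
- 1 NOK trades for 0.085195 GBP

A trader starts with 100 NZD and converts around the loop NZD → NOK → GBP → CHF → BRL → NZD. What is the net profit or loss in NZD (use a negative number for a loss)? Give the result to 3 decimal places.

16.262

100 NZD × 6.234 = 623.4 NOK
623.4 NOK × 0.085195 = 53.110563 GBP
53.110563 GBP × 1.0352 = 54.9800548176 CHF
54.9800548176 CHF × 7.827 = 430.3288890573552 BRL
430.3288890573552 BRL × 0.27017 = 116.261955956625654384 NZD
Net change: 116.261955956625654384 − 100 = 16.261955956625654384 NZD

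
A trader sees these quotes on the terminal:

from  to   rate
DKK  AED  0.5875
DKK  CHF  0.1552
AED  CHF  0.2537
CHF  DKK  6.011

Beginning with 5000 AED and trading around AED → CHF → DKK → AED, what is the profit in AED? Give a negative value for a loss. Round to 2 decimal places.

5000 AED × 0.2537 = 1268.5 CHF
1268.5 CHF × 6.011 = 7624.9535 DKK
7624.9535 DKK × 0.5875 = 4479.66018125 AED
Net change: 4479.66018125 − 5000 = -520.33981875 AED

-520.34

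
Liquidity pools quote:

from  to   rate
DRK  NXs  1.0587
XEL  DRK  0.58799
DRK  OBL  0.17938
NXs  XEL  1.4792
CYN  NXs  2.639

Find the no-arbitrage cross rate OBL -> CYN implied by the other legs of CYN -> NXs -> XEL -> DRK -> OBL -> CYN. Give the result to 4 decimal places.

Known legs of the cycle: 2.639 × 1.4792 × 0.58799 × 0.17938 = 0.41172785347440656
For no arbitrage the full-cycle product must be 1, so the missing rate is 1 / 0.41172785347440656 ≈ 2.428789.

2.4288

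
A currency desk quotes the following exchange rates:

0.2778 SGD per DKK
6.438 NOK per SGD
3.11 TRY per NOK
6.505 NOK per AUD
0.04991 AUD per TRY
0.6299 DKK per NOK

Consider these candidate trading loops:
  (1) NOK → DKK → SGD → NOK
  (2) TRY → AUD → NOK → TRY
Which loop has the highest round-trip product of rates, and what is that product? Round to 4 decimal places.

1.1266

(1) 0.6299 × 0.2778 × 6.438 = 1.12656
(2) 0.04991 × 6.505 × 3.11 = 1.00971
Highest is cycle (1) at 1.1266 (>1, arbitrage).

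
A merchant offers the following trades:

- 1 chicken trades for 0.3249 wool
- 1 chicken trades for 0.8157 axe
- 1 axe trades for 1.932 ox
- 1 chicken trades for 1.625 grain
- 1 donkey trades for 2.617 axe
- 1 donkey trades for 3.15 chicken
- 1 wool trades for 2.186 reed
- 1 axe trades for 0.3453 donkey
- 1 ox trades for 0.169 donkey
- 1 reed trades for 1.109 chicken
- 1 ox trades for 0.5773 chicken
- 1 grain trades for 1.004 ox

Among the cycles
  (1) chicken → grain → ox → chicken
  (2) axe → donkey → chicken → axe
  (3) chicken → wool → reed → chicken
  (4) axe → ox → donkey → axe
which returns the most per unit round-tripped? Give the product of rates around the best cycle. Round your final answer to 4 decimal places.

(1) 1.625 × 1.004 × 0.5773 = 0.94186
(2) 0.3453 × 3.15 × 0.8157 = 0.88723
(3) 0.3249 × 2.186 × 1.109 = 0.78765
(4) 1.932 × 0.169 × 2.617 = 0.85447
Highest is cycle (1) at 0.9419 (≤1, no arbitrage).

0.9419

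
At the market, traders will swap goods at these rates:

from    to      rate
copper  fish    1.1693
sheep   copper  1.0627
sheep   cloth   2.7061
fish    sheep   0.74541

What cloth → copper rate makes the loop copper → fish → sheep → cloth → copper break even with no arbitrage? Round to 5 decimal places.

Known legs of the cycle: 1.1693 × 0.74541 × 2.7061 = 2.3586581733693
For no arbitrage the full-cycle product must be 1, so the missing rate is 1 / 2.3586581733693 ≈ 0.4239699.

0.42397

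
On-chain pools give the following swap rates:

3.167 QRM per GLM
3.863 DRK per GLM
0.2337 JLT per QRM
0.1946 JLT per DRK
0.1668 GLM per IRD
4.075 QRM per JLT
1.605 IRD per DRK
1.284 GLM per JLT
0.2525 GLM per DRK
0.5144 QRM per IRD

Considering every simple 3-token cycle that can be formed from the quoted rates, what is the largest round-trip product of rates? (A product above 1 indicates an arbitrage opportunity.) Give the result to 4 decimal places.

1.0342

DRK→IRD→GLM→DRK: 1.605 × 0.1668 × 3.863 = 1.03418
JLT→GLM→DRK→JLT: 1.284 × 3.863 × 0.1946 = 0.96523
JLT→GLM→QRM→JLT: 1.284 × 3.167 × 0.2337 = 0.95032
Maximum is DRK→IRD→GLM→DRK at 1.0342; arbitrage exists.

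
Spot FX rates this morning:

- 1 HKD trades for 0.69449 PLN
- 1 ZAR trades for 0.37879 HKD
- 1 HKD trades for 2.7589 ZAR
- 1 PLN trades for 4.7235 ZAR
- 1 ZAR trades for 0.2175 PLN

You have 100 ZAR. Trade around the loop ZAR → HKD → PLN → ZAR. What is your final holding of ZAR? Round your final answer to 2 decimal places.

100 ZAR × 0.37879 = 37.879 HKD
37.879 HKD × 0.69449 = 26.30658671 PLN
26.30658671 PLN × 4.7235 = 124.259162324685 ZAR

124.26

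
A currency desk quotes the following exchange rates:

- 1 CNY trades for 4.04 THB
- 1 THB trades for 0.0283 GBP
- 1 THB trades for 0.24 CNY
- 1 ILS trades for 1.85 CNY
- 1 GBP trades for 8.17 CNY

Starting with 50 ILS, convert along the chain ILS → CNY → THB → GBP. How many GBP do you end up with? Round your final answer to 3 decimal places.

50 ILS × 1.85 = 92.5 CNY
92.5 CNY × 4.04 = 373.7 THB
373.7 THB × 0.0283 = 10.57571 GBP

10.576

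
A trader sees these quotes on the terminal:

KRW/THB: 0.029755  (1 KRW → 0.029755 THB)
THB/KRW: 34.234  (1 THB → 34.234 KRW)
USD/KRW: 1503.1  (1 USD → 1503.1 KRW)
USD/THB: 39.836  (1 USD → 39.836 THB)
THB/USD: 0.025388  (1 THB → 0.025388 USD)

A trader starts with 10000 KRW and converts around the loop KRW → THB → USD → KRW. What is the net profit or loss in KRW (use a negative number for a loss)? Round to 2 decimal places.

1354.72

10000 KRW × 0.029755 = 297.55 THB
297.55 THB × 0.025388 = 7.5541994 USD
7.5541994 USD × 1503.1 = 11354.71711814 KRW
Net change: 11354.71711814 − 10000 = 1354.71711814 KRW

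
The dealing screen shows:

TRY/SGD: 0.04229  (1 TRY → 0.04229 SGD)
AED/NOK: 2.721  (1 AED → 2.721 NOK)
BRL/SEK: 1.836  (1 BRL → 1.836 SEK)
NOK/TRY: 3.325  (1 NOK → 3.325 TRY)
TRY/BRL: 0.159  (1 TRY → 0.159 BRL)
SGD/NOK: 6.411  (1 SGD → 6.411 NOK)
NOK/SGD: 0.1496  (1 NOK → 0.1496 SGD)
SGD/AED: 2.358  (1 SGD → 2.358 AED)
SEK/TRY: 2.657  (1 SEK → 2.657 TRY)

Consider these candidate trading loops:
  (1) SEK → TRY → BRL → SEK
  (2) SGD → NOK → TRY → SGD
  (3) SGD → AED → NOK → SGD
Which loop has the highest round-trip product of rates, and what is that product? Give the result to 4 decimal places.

(1) 2.657 × 0.159 × 1.836 = 0.77564
(2) 6.411 × 3.325 × 0.04229 = 0.90148
(3) 2.358 × 2.721 × 0.1496 = 0.95985
Highest is cycle (3) at 0.9599 (≤1, no arbitrage).

0.9599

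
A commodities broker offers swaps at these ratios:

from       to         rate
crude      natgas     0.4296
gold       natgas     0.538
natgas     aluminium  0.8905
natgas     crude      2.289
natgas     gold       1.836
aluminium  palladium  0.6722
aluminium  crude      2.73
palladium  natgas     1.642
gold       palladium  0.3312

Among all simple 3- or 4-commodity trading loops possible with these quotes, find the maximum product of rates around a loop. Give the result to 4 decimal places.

aluminium→crude→natgas→aluminium: 2.73 × 0.4296 × 0.8905 = 1.04439
natgas→gold→palladium→natgas: 1.836 × 0.3312 × 1.642 = 0.99847
aluminium→palladium→natgas→aluminium: 0.6722 × 1.642 × 0.8905 = 0.98289
Maximum is aluminium→crude→natgas→aluminium at 1.0444; arbitrage exists.

1.0444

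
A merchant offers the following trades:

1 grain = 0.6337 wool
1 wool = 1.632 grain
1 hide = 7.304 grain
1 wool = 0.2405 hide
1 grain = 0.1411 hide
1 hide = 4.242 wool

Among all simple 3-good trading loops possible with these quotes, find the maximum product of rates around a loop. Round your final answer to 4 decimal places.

1.1132

grain→wool→hide→grain: 0.6337 × 0.2405 × 7.304 = 1.11317
grain→hide→wool→grain: 0.1411 × 4.242 × 1.632 = 0.97683
Maximum is grain→wool→hide→grain at 1.1132; arbitrage exists.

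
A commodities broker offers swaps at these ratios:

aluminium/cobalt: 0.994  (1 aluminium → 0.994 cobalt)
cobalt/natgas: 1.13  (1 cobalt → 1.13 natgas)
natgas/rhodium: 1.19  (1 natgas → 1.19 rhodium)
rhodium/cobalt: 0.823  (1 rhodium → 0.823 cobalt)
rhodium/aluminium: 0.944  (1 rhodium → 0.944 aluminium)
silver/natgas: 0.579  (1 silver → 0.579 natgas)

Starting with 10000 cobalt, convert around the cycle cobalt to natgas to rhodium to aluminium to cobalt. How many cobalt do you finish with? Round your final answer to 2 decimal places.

10000 cobalt × 1.13 = 11300 natgas
11300 natgas × 1.19 = 13447 rhodium
13447 rhodium × 0.944 = 12693.968 aluminium
12693.968 aluminium × 0.994 = 12617.804192 cobalt

12617.80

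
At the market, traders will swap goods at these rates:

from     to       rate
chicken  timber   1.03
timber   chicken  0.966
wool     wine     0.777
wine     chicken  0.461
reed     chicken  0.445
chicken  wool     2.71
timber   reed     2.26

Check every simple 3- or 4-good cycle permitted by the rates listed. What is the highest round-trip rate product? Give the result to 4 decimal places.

1.0359

timber→reed→chicken→timber: 2.26 × 0.445 × 1.03 = 1.03587
chicken→wool→wine→chicken: 2.71 × 0.777 × 0.461 = 0.97071
Maximum is timber→reed→chicken→timber at 1.0359; arbitrage exists.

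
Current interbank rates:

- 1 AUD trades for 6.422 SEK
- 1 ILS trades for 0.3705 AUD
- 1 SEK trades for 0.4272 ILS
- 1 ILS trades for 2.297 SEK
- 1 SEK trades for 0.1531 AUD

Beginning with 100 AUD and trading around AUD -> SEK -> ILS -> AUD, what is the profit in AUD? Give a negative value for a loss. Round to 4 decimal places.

100 AUD × 6.422 = 642.2 SEK
642.2 SEK × 0.4272 = 274.34784 ILS
274.34784 ILS × 0.3705 = 101.64587472 AUD
Net change: 101.64587472 − 100 = 1.64587472 AUD

1.6459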